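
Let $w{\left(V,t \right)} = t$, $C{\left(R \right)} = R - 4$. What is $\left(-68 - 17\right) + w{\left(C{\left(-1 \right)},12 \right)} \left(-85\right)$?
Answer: $-1105$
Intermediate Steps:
$C{\left(R \right)} = -4 + R$
$\left(-68 - 17\right) + w{\left(C{\left(-1 \right)},12 \right)} \left(-85\right) = \left(-68 - 17\right) + 12 \left(-85\right) = -85 - 1020 = -1105$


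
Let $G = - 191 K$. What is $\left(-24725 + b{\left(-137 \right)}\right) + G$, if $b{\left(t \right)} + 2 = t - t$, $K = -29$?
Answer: $-19188$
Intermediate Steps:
$G = 5539$ ($G = \left(-191\right) \left(-29\right) = 5539$)
$b{\left(t \right)} = -2$ ($b{\left(t \right)} = -2 + \left(t - t\right) = -2 + 0 = -2$)
$\left(-24725 + b{\left(-137 \right)}\right) + G = \left(-24725 - 2\right) + 5539 = -24727 + 5539 = -19188$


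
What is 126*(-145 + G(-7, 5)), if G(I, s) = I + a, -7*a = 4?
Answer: -19224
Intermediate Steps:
a = -4/7 (a = -1/7*4 = -4/7 ≈ -0.57143)
G(I, s) = -4/7 + I (G(I, s) = I - 4/7 = -4/7 + I)
126*(-145 + G(-7, 5)) = 126*(-145 + (-4/7 - 7)) = 126*(-145 - 53/7) = 126*(-1068/7) = -19224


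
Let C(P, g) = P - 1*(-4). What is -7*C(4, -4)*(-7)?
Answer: 392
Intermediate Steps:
C(P, g) = 4 + P (C(P, g) = P + 4 = 4 + P)
-7*C(4, -4)*(-7) = -7*(4 + 4)*(-7) = -7*8*(-7) = -56*(-7) = 392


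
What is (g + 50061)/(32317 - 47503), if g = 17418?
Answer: -22493/5062 ≈ -4.4435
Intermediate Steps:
(g + 50061)/(32317 - 47503) = (17418 + 50061)/(32317 - 47503) = 67479/(-15186) = 67479*(-1/15186) = -22493/5062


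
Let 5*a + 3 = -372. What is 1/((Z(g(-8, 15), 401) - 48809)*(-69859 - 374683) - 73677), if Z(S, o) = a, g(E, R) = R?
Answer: 1/21730917451 ≈ 4.6017e-11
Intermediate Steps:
a = -75 (a = -3/5 + (1/5)*(-372) = -3/5 - 372/5 = -75)
Z(S, o) = -75
1/((Z(g(-8, 15), 401) - 48809)*(-69859 - 374683) - 73677) = 1/((-75 - 48809)*(-69859 - 374683) - 73677) = 1/(-48884*(-444542) - 73677) = 1/(21730991128 - 73677) = 1/21730917451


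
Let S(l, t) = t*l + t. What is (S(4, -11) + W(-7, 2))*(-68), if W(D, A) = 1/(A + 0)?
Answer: 3706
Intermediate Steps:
S(l, t) = t + l*t (S(l, t) = l*t + t = t + l*t)
W(D, A) = 1/A
(S(4, -11) + W(-7, 2))*(-68) = (-11*(1 + 4) + 1/2)*(-68) = (-11*5 + 1/2)*(-68) = (-55 + 1/2)*(-68) = -109/2*(-68) = 3706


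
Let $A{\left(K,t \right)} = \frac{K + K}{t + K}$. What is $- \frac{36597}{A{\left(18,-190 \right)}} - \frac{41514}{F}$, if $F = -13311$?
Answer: $\frac{45637273}{261} \approx 1.7486 \cdot 10^{5}$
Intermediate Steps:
$A{\left(K,t \right)} = \frac{2 K}{K + t}$
$- \frac{36597}{A{\left(18,-190 \right)}} - \frac{41514}{F} = - \frac{36597}{2 \cdot 18 \frac{1}{18 - 190}} - \frac{41514}{-13311} = - \frac{36597}{2 \cdot 18 \frac{1}{-172}} - - \frac{814}{261} = - \frac{36597}{2 \cdot 18 \left(- \frac{1}{172}\right)} + \frac{814}{261} = - \frac{36597}{- \frac{9}{43}} + \frac{814}{261} = \left(-36597\right) \left(- \frac{43}{9}\right) + \frac{814}{261} = \frac{524557}{3} + \frac{814}{261} = \frac{45637273}{261}$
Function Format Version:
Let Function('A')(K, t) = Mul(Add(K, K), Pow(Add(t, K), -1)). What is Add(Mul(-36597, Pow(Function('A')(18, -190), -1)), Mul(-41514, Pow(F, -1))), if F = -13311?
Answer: Rational(45637273, 261) ≈ 1.7486e+5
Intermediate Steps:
Function('A')(K, t) = Mul(2, K, Pow(Add(K, t), -1)) (Function('A')(K, t) = Mul(Mul(2, K), Pow(Add(K, t), -1)) = Mul(2, K, Pow(Add(K, t), -1)))
Add(Mul(-36597, Pow(Function('A')(18, -190), -1)), Mul(-41514, Pow(F, -1))) = Add(Mul(-36597, Pow(Mul(2, 18, Pow(Add(18, -190), -1)), -1)), Mul(-41514, Pow(-13311, -1))) = Add(Mul(-36597, Pow(Mul(2, 18, Pow(-172, -1)), -1)), Mul(-41514, Rational(-1, 13311))) = Add(Mul(-36597, Pow(Mul(2, 18, Rational(-1, 172)), -1)), Rational(814, 261)) = Add(Mul(-36597, Pow(Rational(-9, 43), -1)), Rational(814, 261)) = Add(Mul(-36597, Rational(-43, 9)), Rational(814, 261)) = Add(Rational(524557, 3), Rational(814, 261)) = Rational(45637273, 261)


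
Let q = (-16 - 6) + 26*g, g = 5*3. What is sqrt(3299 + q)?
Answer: sqrt(3667) ≈ 60.556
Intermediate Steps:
g = 15
q = 368 (q = (-16 - 6) + 26*15 = -22 + 390 = 368)
sqrt(3299 + q) = sqrt(3299 + 368) = sqrt(3667)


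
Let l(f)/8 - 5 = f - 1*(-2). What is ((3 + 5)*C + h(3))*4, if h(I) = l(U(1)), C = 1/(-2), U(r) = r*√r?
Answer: 240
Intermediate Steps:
U(r) = r^(3/2)
l(f) = 56 + 8*f (l(f) = 40 + 8*(f - 1*(-2)) = 40 + 8*(f + 2) = 40 + 8*(2 + f) = 40 + (16 + 8*f) = 56 + 8*f)
C = -½ ≈ -0.50000
h(I) = 64 (h(I) = 56 + 8*1^(3/2) = 56 + 8*1 = 56 + 8 = 64)
((3 + 5)*C + h(3))*4 = ((3 + 5)*(-½) + 64)*4 = (8*(-½) + 64)*4 = (-4 + 64)*4 = 60*4 = 240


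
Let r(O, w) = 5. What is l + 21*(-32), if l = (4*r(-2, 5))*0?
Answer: -672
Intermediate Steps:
l = 0 (l = (4*5)*0 = 20*0 = 0)
l + 21*(-32) = 0 + 21*(-32) = 0 - 672 = -672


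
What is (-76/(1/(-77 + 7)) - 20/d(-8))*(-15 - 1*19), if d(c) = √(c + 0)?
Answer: -180880 - 170*I*√2 ≈ -1.8088e+5 - 240.42*I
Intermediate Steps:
d(c) = √c
(-76/(1/(-77 + 7)) - 20/d(-8))*(-15 - 1*19) = (-76/(1/(-77 + 7)) - 20*(-I*√2/4))*(-15 - 1*19) = (-76/(1/(-70)) - 20*(-I*√2/4))*(-15 - 19) = (-76/(-1/70) - (-5)*I*√2)*(-34) = (-76*(-70) + 5*I*√2)*(-34) = (5320 + 5*I*√2)*(-34) = -180880 - 170*I*√2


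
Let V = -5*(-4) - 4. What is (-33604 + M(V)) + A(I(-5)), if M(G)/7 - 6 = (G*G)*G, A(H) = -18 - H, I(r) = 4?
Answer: -4912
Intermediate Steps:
V = 16 (V = 20 - 4 = 16)
M(G) = 42 + 7*G³ (M(G) = 42 + 7*((G*G)*G) = 42 + 7*(G²*G) = 42 + 7*G³)
(-33604 + M(V)) + A(I(-5)) = (-33604 + (42 + 7*16³)) + (-18 - 1*4) = (-33604 + (42 + 7*4096)) + (-18 - 4) = (-33604 + (42 + 28672)) - 22 = (-33604 + 28714) - 22 = -4890 - 22 = -4912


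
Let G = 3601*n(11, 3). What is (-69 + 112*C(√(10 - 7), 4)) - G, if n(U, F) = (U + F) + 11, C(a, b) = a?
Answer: -90094 + 112*√3 ≈ -89900.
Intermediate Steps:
n(U, F) = 11 + F + U (n(U, F) = (F + U) + 11 = 11 + F + U)
G = 90025 (G = 3601*(11 + 3 + 11) = 3601*25 = 90025)
(-69 + 112*C(√(10 - 7), 4)) - G = (-69 + 112*√(10 - 7)) - 1*90025 = (-69 + 112*√3) - 90025 = -90094 + 112*√3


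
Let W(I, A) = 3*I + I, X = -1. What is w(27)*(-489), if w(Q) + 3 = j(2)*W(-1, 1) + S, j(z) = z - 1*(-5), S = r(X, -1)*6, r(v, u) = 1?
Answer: 12225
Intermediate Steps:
W(I, A) = 4*I
S = 6 (S = 1*6 = 6)
j(z) = 5 + z (j(z) = z + 5 = 5 + z)
w(Q) = -25 (w(Q) = -3 + ((5 + 2)*(4*(-1)) + 6) = -3 + (7*(-4) + 6) = -3 + (-28 + 6) = -3 - 22 = -25)
w(27)*(-489) = -25*(-489) = 12225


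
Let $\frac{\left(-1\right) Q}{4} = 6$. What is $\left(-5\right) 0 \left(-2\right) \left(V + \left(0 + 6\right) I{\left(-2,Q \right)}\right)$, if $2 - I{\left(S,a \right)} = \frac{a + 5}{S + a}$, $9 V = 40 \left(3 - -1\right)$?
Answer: $0$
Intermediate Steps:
$V = \frac{160}{9}$ ($V = \frac{40 \left(3 - -1\right)}{9} = \frac{40 \left(3 + 1\right)}{9} = \frac{40 \cdot 4}{9} = \frac{1}{9} \cdot 160 = \frac{160}{9} \approx 17.778$)
$Q = -24$ ($Q = \left(-4\right) 6 = -24$)
$I{\left(S,a \right)} = 2 - \frac{5 + a}{S + a}$ ($I{\left(S,a \right)} = 2 - \frac{a + 5}{S + a} = 2 - \frac{5 + a}{S + a}$)
$\left(-5\right) 0 \left(-2\right) \left(V + \left(0 + 6\right) I{\left(-2,Q \right)}\right) = \left(-5\right) 0 \left(-2\right) \left(\frac{160}{9} + \left(0 + 6\right) \frac{-5 - 24 + 2 \left(-2\right)}{-2 - 24}\right) = 0 \left(-2\right) \left(\frac{160}{9} + 6 \frac{-5 - 24 - 4}{-26}\right) = 0 \left(\frac{160}{9} + 6 \left(\left(- \frac{1}{26}\right) \left(-33\right)\right)\right) = 0 \left(\frac{160}{9} + 6 \cdot \frac{33}{26}\right) = 0 \left(\frac{160}{9} + \frac{99}{13}\right) = 0 \cdot \frac{2971}{117} = 0$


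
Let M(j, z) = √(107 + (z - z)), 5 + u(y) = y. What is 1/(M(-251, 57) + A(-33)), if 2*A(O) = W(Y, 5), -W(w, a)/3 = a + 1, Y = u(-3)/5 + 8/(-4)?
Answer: 9/26 + √107/26 ≈ 0.74400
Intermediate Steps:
u(y) = -5 + y
Y = -18/5 (Y = (-5 - 3)/5 + 8/(-4) = -8*⅕ + 8*(-¼) = -8/5 - 2 = -18/5 ≈ -3.6000)
M(j, z) = √107 (M(j, z) = √(107 + 0) = √107)
W(w, a) = -3 - 3*a (W(w, a) = -3*(a + 1) = -3*(1 + a) = -3 - 3*a)
A(O) = -9 (A(O) = (-3 - 3*5)/2 = (-3 - 15)/2 = (½)*(-18) = -9)
1/(M(-251, 57) + A(-33)) = 1/(√107 - 9) = 1/(-9 + √107)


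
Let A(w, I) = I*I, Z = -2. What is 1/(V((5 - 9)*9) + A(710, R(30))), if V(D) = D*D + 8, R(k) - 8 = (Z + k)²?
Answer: 1/628568 ≈ 1.5909e-6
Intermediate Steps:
R(k) = 8 + (-2 + k)²
A(w, I) = I²
V(D) = 8 + D² (V(D) = D² + 8 = 8 + D²)
1/(V((5 - 9)*9) + A(710, R(30))) = 1/((8 + ((5 - 9)*9)²) + (8 + (-2 + 30)²)²) = 1/((8 + (-4*9)²) + (8 + 28²)²) = 1/((8 + (-36)²) + (8 + 784)²) = 1/((8 + 1296) + 792²) = 1/(1304 + 627264) = 1/628568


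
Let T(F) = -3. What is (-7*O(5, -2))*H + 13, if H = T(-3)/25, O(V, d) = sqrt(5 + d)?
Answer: 13 + 21*sqrt(3)/25 ≈ 14.455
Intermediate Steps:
H = -3/25 ≈ -0.12000
(-7*O(5, -2))*H + 13 = -7*sqrt(5 - 2)*(-3/25) + 13 = -7*sqrt(3)*(-3/25) + 13 = 21*sqrt(3)/25 + 13 = 13 + 21*sqrt(3)/25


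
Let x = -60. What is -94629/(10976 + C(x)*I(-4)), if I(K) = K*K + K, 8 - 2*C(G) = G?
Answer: -94629/11384 ≈ -8.3125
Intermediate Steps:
C(G) = 4 - G/2
I(K) = K + K**2 (I(K) = K**2 + K = K + K**2)
-94629/(10976 + C(x)*I(-4)) = -94629/(10976 + (4 - 1/2*(-60))*(-4*(1 - 4))) = -94629/(10976 + (4 + 30)*(-4*(-3))) = -94629/(10976 + 34*12) = -94629/(10976 + 408) = -94629/11384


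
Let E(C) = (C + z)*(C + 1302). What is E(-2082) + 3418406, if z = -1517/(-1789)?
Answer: 9019609514/1789 ≈ 5.0417e+6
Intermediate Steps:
z = 1517/1789 (z = -1517*(-1/1789) = 1517/1789 ≈ 0.84796)
E(C) = (1302 + C)*(1517/1789 + C) (E(C) = (C + 1517/1789)*(C + 1302) = (1517/1789 + C)*(1302 + C) = (1302 + C)*(1517/1789 + C))
E(-2082) + 3418406 = (1975134/1789 + (-2082)² + (2330795/1789)*(-2082)) + 3418406 = (1975134/1789 + 4334724 - 4852715190/1789) + 3418406 = 2904081180/1789 + 3418406 = 9019609514/1789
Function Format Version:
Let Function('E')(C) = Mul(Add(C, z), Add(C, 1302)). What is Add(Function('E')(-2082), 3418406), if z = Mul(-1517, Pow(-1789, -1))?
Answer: Rational(9019609514, 1789) ≈ 5.0417e+6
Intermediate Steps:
z = Rational(1517, 1789) (z = Mul(-1517, Rational(-1, 1789)) = Rational(1517, 1789) ≈ 0.84796)
Function('E')(C) = Mul(Add(1302, C), Add(Rational(1517, 1789), C)) (Function('E')(C) = Mul(Add(C, Rational(1517, 1789)), Add(C, 1302)) = Mul(Add(Rational(1517, 1789), C), Add(1302, C)) = Mul(Add(1302, C), Add(Rational(1517, 1789), C)))
Add(Function('E')(-2082), 3418406) = Add(Add(Rational(1975134, 1789), Pow(-2082, 2), Mul(Rational(2330795, 1789), -2082)), 3418406) = Add(Add(Rational(1975134, 1789), 4334724, Rational(-4852715190, 1789)), 3418406) = Add(Rational(2904081180, 1789), 3418406) = Rational(9019609514, 1789)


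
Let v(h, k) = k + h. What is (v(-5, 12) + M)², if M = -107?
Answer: 10000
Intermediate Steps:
v(h, k) = h + k
(v(-5, 12) + M)² = ((-5 + 12) - 107)² = (7 - 107)² = (-100)² = 10000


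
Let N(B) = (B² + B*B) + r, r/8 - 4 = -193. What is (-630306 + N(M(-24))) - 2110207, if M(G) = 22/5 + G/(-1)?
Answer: -68510297/25 ≈ -2.7404e+6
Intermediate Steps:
r = -1512 (r = 32 + 8*(-193) = 32 - 1544 = -1512)
M(G) = 22/5 - G (M(G) = 22*(⅕) + G*(-1) = 22/5 - G)
N(B) = -1512 + 2*B² (N(B) = (B² + B*B) - 1512 = (B² + B²) - 1512 = 2*B² - 1512 = -1512 + 2*B²)
(-630306 + N(M(-24))) - 2110207 = (-630306 + (-1512 + 2*(22/5 - 1*(-24))²)) - 2110207 = (-630306 + (-1512 + 2*(22/5 + 24)²)) - 2110207 = (-630306 + (-1512 + 2*(142/5)²)) - 2110207 = (-630306 + (-1512 + 2*(20164/25))) - 2110207 = (-630306 + (-1512 + 40328/25)) - 2110207 = (-630306 + 2528/25) - 2110207 = -15755122/25 - 2110207 = -68510297/25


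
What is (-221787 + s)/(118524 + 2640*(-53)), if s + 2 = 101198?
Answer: 40197/7132 ≈ 5.6361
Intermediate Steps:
s = 101196 (s = -2 + 101198 = 101196)
(-221787 + s)/(118524 + 2640*(-53)) = (-221787 + 101196)/(118524 + 2640*(-53)) = -120591/(118524 - 139920) = -120591/(-21396) = -120591*(-1/21396) = 40197/7132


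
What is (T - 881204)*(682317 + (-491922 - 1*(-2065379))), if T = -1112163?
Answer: -4496585451058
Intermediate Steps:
(T - 881204)*(682317 + (-491922 - 1*(-2065379))) = (-1112163 - 881204)*(682317 + (-491922 - 1*(-2065379))) = -1993367*(682317 + (-491922 + 2065379)) = -1993367*(682317 + 1573457) = -1993367*2255774 = -4496585451058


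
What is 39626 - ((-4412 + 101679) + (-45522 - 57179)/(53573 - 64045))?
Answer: -603719253/10472 ≈ -57651.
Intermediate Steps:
39626 - ((-4412 + 101679) + (-45522 - 57179)/(53573 - 64045)) = 39626 - (97267 - 102701/(-10472)) = 39626 - (97267 - 102701*(-1/10472)) = 39626 - (97267 + 102701/10472) = 39626 - 1*1018682725/10472 = 39626 - 1018682725/10472 = -603719253/10472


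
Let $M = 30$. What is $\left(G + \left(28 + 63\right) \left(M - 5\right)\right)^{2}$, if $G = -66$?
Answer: $4879681$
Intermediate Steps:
$\left(G + \left(28 + 63\right) \left(M - 5\right)\right)^{2} = \left(-66 + \left(28 + 63\right) \left(30 - 5\right)\right)^{2} = \left(-66 + 91 \cdot 25\right)^{2} = \left(-66 + 2275\right)^{2} = 2209^{2} = 4879681$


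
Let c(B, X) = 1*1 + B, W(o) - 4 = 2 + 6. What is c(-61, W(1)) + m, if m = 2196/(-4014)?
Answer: -13502/223 ≈ -60.547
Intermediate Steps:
m = -122/223 (m = 2196*(-1/4014) = -122/223 ≈ -0.54708)
W(o) = 12 (W(o) = 4 + (2 + 6) = 4 + 8 = 12)
c(B, X) = 1 + B
c(-61, W(1)) + m = (1 - 61) - 122/223 = -60 - 122/223 = -13502/223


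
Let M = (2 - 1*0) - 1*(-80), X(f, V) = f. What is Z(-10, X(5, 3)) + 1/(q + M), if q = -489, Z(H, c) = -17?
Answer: -6920/407 ≈ -17.002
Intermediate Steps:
M = 82 (M = (2 + 0) + 80 = 2 + 80 = 82)
Z(-10, X(5, 3)) + 1/(q + M) = -17 + 1/(-489 + 82) = -17 + 1/(-407) = -17 - 1/407 = -6920/407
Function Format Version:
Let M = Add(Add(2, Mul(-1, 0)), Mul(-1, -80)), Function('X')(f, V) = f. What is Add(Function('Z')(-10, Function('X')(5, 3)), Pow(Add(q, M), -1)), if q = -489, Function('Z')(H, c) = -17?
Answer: Rational(-6920, 407) ≈ -17.002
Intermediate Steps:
M = 82 (M = Add(Add(2, 0), 80) = Add(2, 80) = 82)
Add(Function('Z')(-10, Function('X')(5, 3)), Pow(Add(q, M), -1)) = Add(-17, Pow(Add(-489, 82), -1)) = Add(-17, Pow(-407, -1)) = Add(-17, Rational(-1, 407)) = Rational(-6920, 407)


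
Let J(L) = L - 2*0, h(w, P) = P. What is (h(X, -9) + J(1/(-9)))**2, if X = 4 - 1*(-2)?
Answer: 6724/81 ≈ 83.012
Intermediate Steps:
X = 6 (X = 4 + 2 = 6)
J(L) = L (J(L) = L + 0 = L)
(h(X, -9) + J(1/(-9)))**2 = (-9 + 1/(-9))**2 = (-9 - 1/9)**2 = (-82/9)**2 = 6724/81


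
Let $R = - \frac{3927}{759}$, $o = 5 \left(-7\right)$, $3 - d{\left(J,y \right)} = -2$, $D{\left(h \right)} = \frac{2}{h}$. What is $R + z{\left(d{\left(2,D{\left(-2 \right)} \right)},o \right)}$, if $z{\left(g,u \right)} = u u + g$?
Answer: $\frac{28171}{23} \approx 1224.8$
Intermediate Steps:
$d{\left(J,y \right)} = 5$ ($d{\left(J,y \right)} = 3 - -2 = 3 + 2 = 5$)
$o = -35$
$z{\left(g,u \right)} = g + u^{2}$ ($z{\left(g,u \right)} = u^{2} + g = g + u^{2}$)
$R = - \frac{119}{23}$ ($R = \left(-3927\right) \frac{1}{759} = - \frac{119}{23} \approx -5.1739$)
$R + z{\left(d{\left(2,D{\left(-2 \right)} \right)},o \right)} = - \frac{119}{23} + \left(5 + \left(-35\right)^{2}\right) = - \frac{119}{23} + \left(5 + 1225\right) = - \frac{119}{23} + 1230 = \frac{28171}{23}$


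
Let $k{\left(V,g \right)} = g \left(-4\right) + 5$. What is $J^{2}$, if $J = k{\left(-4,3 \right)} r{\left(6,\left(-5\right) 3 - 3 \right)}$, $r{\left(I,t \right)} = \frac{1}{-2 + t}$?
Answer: $\frac{49}{400} \approx 0.1225$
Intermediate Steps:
$k{\left(V,g \right)} = 5 - 4 g$ ($k{\left(V,g \right)} = - 4 g + 5 = 5 - 4 g$)
$J = \frac{7}{20}$ ($J = \frac{5 - 12}{-2 - 18} = - \frac{7}{-2 - 18} = - \frac{7}{-20} = \left(-7\right) \left(- \frac{1}{20}\right) = \frac{7}{20} \approx 0.35$)
$J^{2} = \left(\frac{7}{20}\right)^{2} = \frac{49}{400}$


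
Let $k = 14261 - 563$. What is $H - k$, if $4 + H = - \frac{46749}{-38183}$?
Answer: $- \frac{523136717}{38183} \approx -13701.0$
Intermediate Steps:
$H = - \frac{105983}{38183}$ ($H = -4 - \frac{46749}{-38183} = -4 - - \frac{46749}{38183} = -4 + \frac{46749}{38183} = - \frac{105983}{38183} \approx -2.7757$)
$k = 13698$
$H - k = - \frac{105983}{38183} - 13698 = - \frac{523136717}{38183}$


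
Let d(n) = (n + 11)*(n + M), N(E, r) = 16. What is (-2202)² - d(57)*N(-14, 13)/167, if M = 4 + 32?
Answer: 809649084/167 ≈ 4.8482e+6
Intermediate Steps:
M = 36
d(n) = (11 + n)*(36 + n) (d(n) = (n + 11)*(n + 36) = (11 + n)*(36 + n))
(-2202)² - d(57)*N(-14, 13)/167 = (-2202)² - (396 + 57² + 47*57)*16/167 = 4848804 - (396 + 3249 + 2679)*16*(1/167) = 4848804 - 6324*16/167 = 4848804 - 1*101184/167 = 4848804 - 101184/167 = 809649084/167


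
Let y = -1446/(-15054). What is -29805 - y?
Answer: -74780986/2509 ≈ -29805.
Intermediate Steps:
y = 241/2509 (y = -1446*(-1/15054) = 241/2509 ≈ 0.096054)
-29805 - y = -29805 - 1*241/2509 = -29805 - 241/2509 = -74780986/2509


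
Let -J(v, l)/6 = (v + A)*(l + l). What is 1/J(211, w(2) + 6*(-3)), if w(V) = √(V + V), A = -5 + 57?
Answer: 1/50496 ≈ 1.9804e-5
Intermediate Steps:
A = 52
w(V) = √2*√V (w(V) = √(2*V) = √2*√V)
J(v, l) = -12*l*(52 + v) (J(v, l) = -6*(v + 52)*(l + l) = -6*(52 + v)*2*l = -12*l*(52 + v))
1/J(211, w(2) + 6*(-3)) = 1/(-12*(√2*√2 + 6*(-3))*(52 + 211)) = 1/(-12*(2 - 18)*263) = 1/(-12*(-16)*263) = 1/50496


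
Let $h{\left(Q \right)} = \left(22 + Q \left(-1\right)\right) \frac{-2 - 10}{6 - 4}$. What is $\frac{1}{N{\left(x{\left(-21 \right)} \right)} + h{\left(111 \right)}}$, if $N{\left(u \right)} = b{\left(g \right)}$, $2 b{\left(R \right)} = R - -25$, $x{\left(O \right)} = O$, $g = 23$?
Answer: $\frac{1}{558} \approx 0.0017921$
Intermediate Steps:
$b{\left(R \right)} = \frac{25}{2} + \frac{R}{2}$ ($b{\left(R \right)} = \frac{R - -25}{2} = \frac{R + 25}{2} = \frac{25 + R}{2} = \frac{25}{2} + \frac{R}{2}$)
$N{\left(u \right)} = 24$ ($N{\left(u \right)} = \frac{25}{2} + \frac{1}{2} \cdot 23 = \frac{25}{2} + \frac{23}{2} = 24$)
$h{\left(Q \right)} = -132 + 6 Q$ ($h{\left(Q \right)} = \left(22 - Q\right) \left(- \frac{12}{2}\right) = \left(22 - Q\right) \left(\left(-12\right) \frac{1}{2}\right) = \left(22 - Q\right) \left(-6\right) = -132 + 6 Q$)
$\frac{1}{N{\left(x{\left(-21 \right)} \right)} + h{\left(111 \right)}} = \frac{1}{24 + \left(-132 + 6 \cdot 111\right)} = \frac{1}{24 + \left(-132 + 666\right)} = \frac{1}{24 + 534} = \frac{1}{558}$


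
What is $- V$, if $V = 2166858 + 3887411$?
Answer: $-6054269$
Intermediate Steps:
$V = 6054269$
$- V = \left(-1\right) 6054269 = -6054269$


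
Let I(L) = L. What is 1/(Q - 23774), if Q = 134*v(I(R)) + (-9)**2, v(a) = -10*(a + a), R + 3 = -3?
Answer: -1/7613 ≈ -0.00013135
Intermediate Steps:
R = -6 (R = -3 - 3 = -6)
v(a) = -20*a
Q = 16161 (Q = 134*(-20*(-6)) + (-9)**2 = 134*120 + 81 = 16080 + 81 = 16161)
1/(Q - 23774) = 1/(16161 - 23774) = 1/(-7613) = -1/7613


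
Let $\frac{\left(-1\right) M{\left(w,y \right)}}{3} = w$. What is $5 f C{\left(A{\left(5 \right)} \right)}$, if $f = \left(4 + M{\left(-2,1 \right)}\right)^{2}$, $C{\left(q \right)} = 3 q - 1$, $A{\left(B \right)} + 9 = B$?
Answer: $-6500$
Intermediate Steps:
$A{\left(B \right)} = -9 + B$
$M{\left(w,y \right)} = - 3 w$
$C{\left(q \right)} = -1 + 3 q$
$f = 100$ ($f = \left(4 - -6\right)^{2} = \left(4 + 6\right)^{2} = 10^{2} = 100$)
$5 f C{\left(A{\left(5 \right)} \right)} = 5 \cdot 100 \left(-1 + 3 \left(-9 + 5\right)\right) = 500 \left(-1 + 3 \left(-4\right)\right) = 500 \left(-1 - 12\right) = 500 \left(-13\right) = -6500$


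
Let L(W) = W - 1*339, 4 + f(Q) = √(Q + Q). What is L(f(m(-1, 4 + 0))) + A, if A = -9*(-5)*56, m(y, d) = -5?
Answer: 2177 + I*√10 ≈ 2177.0 + 3.1623*I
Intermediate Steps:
f(Q) = -4 + √2*√Q (f(Q) = -4 + √(Q + Q) = -4 + √(2*Q) = -4 + √2*√Q)
A = 2520 (A = 45*56 = 2520)
L(W) = -339 + W (L(W) = W - 339 = -339 + W)
L(f(m(-1, 4 + 0))) + A = (-339 + (-4 + √2*√(-5))) + 2520 = (-339 + (-4 + √2*(I*√5))) + 2520 = (-339 + (-4 + I*√10)) + 2520 = (-343 + I*√10) + 2520 = 2177 + I*√10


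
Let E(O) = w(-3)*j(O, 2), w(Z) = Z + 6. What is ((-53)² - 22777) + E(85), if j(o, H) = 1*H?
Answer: -19962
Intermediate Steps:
w(Z) = 6 + Z
j(o, H) = H
E(O) = 6 (E(O) = (6 - 3)*2 = 3*2 = 6)
((-53)² - 22777) + E(85) = ((-53)² - 22777) + 6 = (2809 - 22777) + 6 = -19968 + 6 = -19962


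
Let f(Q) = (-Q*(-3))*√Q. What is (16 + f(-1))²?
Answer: 247 - 96*I ≈ 247.0 - 96.0*I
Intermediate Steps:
f(Q) = 3*Q^(3/2) (f(Q) = (3*Q)*√Q = 3*Q^(3/2))
(16 + f(-1))² = (16 + 3*(-1)^(3/2))² = (16 + 3*(-I))² = (16 - 3*I)²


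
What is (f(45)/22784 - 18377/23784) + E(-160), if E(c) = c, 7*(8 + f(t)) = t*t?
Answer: -76225761875/474157824 ≈ -160.76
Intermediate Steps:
f(t) = -8 + t²/7 (f(t) = -8 + (t*t)/7 = -8 + t²/7)
(f(45)/22784 - 18377/23784) + E(-160) = ((-8 + (⅐)*45²)/22784 - 18377/23784) - 160 = ((-8 + (⅐)*2025)*(1/22784) - 18377*1/23784) - 160 = ((-8 + 2025/7)*(1/22784) - 18377/23784) - 160 = ((1969/7)*(1/22784) - 18377/23784) - 160 = (1969/159488 - 18377/23784) - 160 = -360510035/474157824 - 160 = -76225761875/474157824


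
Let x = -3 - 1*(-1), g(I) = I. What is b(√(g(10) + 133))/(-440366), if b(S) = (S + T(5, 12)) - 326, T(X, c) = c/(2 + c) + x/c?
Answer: 13663/18495372 - √143/440366 ≈ 0.00071157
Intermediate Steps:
x = -2 (x = -3 + 1 = -2)
T(X, c) = -2/c + c/(2 + c) (T(X, c) = c/(2 + c) - 2/c = -2/c + c/(2 + c))
b(S) = -13663/42 + S (b(S) = (S + (-4 + 12² - 2*12)/(12*(2 + 12))) - 326 = (S + (1/12)*(-4 + 144 - 24)/14) - 326 = (S + (1/12)*(1/14)*116) - 326 = (S + 29/42) - 326 = (29/42 + S) - 326 = -13663/42 + S)
b(√(g(10) + 133))/(-440366) = (-13663/42 + √(10 + 133))/(-440366) = (-13663/42 + √143)*(-1/440366) = 13663/18495372 - √143/440366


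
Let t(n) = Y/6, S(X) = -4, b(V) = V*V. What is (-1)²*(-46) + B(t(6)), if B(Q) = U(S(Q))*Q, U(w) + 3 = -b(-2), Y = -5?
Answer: -241/6 ≈ -40.167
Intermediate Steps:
b(V) = V²
t(n) = -⅚ (t(n) = -5/6 = -5*⅙ = -⅚)
U(w) = -7 (U(w) = -3 - 1*(-2)² = -3 - 1*4 = -3 - 4 = -7)
B(Q) = -7*Q
(-1)²*(-46) + B(t(6)) = (-1)²*(-46) - 7*(-⅚) = 1*(-46) + 35/6 = -46 + 35/6 = -241/6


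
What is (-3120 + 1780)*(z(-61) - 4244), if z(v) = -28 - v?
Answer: 5642740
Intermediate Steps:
(-3120 + 1780)*(z(-61) - 4244) = (-3120 + 1780)*((-28 - 1*(-61)) - 4244) = -1340*((-28 + 61) - 4244) = -1340*(33 - 4244) = -1340*(-4211) = 5642740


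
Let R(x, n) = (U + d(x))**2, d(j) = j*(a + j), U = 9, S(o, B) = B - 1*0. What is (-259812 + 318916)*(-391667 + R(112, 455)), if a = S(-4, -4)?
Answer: 8637420615232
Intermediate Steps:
S(o, B) = B (S(o, B) = B + 0 = B)
a = -4
d(j) = j*(-4 + j)
R(x, n) = (9 + x*(-4 + x))**2
(-259812 + 318916)*(-391667 + R(112, 455)) = (-259812 + 318916)*(-391667 + (9 + 112*(-4 + 112))**2) = 59104*(-391667 + (9 + 112*108)**2) = 59104*(-391667 + (9 + 12096)**2) = 59104*(-391667 + 12105**2) = 59104*(-391667 + 146531025) = 59104*146139358 = 8637420615232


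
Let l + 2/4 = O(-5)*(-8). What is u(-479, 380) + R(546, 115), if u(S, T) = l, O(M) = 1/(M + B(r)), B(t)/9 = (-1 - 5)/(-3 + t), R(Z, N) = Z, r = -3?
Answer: 1087/2 ≈ 543.50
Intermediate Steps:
B(t) = -54/(-3 + t) (B(t) = 9*((-1 - 5)/(-3 + t)) = 9*(-6/(-3 + t)) = -54/(-3 + t))
O(M) = 1/(9 + M) (O(M) = 1/(M - 54/(-3 - 3)) = 1/(M - 54/(-6)) = 1/(M - 54*(-⅙)) = 1/(M + 9) = 1/(9 + M))
l = -5/2 (l = -½ - 8/(9 - 5) = -½ - 8/4 = -½ + (¼)*(-8) = -½ - 2 = -5/2 ≈ -2.5000)
u(S, T) = -5/2
u(-479, 380) + R(546, 115) = -5/2 + 546 = 1087/2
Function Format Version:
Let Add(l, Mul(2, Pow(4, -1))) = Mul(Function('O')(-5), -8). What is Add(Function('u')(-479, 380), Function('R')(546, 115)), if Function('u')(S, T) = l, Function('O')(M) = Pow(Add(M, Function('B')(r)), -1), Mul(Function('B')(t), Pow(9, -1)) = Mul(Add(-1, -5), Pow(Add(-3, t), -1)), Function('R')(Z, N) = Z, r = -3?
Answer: Rational(1087, 2) ≈ 543.50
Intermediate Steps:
Function('B')(t) = Mul(-54, Pow(Add(-3, t), -1)) (Function('B')(t) = Mul(9, Mul(Add(-1, -5), Pow(Add(-3, t), -1))) = Mul(9, Mul(-6, Pow(Add(-3, t), -1))) = Mul(-54, Pow(Add(-3, t), -1)))
Function('O')(M) = Pow(Add(9, M), -1) (Function('O')(M) = Pow(Add(M, Mul(-54, Pow(Add(-3, -3), -1))), -1) = Pow(Add(M, Mul(-54, Pow(-6, -1))), -1) = Pow(Add(M, Mul(-54, Rational(-1, 6))), -1) = Pow(Add(M, 9), -1) = Pow(Add(9, M), -1))
l = Rational(-5, 2) (l = Add(Rational(-1, 2), Mul(Pow(Add(9, -5), -1), -8)) = Add(Rational(-1, 2), Mul(Pow(4, -1), -8)) = Add(Rational(-1, 2), Mul(Rational(1, 4), -8)) = Add(Rational(-1, 2), -2) = Rational(-5, 2) ≈ -2.5000)
Function('u')(S, T) = Rational(-5, 2)
Add(Function('u')(-479, 380), Function('R')(546, 115)) = Add(Rational(-5, 2), 546) = Rational(1087, 2)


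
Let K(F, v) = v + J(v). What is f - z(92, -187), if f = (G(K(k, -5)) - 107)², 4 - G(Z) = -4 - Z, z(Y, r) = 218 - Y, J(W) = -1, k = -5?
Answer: 10899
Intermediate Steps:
K(F, v) = -1 + v (K(F, v) = v - 1 = -1 + v)
G(Z) = 8 + Z (G(Z) = 4 - (-4 - Z) = 4 + (4 + Z) = 8 + Z)
f = 11025 (f = ((8 + (-1 - 5)) - 107)² = ((8 - 6) - 107)² = (2 - 107)² = (-105)² = 11025)
f - z(92, -187) = 11025 - (218 - 1*92) = 11025 - (218 - 92) = 11025 - 1*126 = 11025 - 126 = 10899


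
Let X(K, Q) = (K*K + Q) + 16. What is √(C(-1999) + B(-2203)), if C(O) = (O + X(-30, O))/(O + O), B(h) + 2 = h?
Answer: I*√8808101746/1999 ≈ 46.949*I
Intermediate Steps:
B(h) = -2 + h
X(K, Q) = 16 + Q + K² (X(K, Q) = (K² + Q) + 16 = (Q + K²) + 16 = 16 + Q + K²)
C(O) = (916 + 2*O)/(2*O) (C(O) = (O + (16 + O + (-30)²))/(O + O) = (O + (16 + O + 900))/((2*O)) = (O + (916 + O))*(1/(2*O)) = (916 + 2*O)*(1/(2*O)) = (916 + 2*O)/(2*O))
√(C(-1999) + B(-2203)) = √((458 - 1999)/(-1999) + (-2 - 2203)) = √(-1/1999*(-1541) - 2205) = √(1541/1999 - 2205) = √(-4406254/1999) = I*√8808101746/1999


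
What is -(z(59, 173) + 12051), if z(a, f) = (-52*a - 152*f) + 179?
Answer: 17134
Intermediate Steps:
z(a, f) = 179 - 152*f - 52*a (z(a, f) = (-152*f - 52*a) + 179 = 179 - 152*f - 52*a)
-(z(59, 173) + 12051) = -((179 - 152*173 - 52*59) + 12051) = -((179 - 26296 - 3068) + 12051) = -(-29185 + 12051) = -1*(-17134) = 17134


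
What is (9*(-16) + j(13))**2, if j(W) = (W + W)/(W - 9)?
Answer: 75625/4 ≈ 18906.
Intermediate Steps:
j(W) = 2*W/(-9 + W) (j(W) = (2*W)/(-9 + W) = 2*W/(-9 + W))
(9*(-16) + j(13))**2 = (9*(-16) + 2*13/(-9 + 13))**2 = (-144 + 2*13/4)**2 = (-144 + 2*13*(1/4))**2 = (-144 + 13/2)**2 = (-275/2)**2 = 75625/4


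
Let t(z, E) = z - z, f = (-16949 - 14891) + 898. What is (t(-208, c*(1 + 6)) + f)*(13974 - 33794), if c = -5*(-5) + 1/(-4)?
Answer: 613270440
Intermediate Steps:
c = 99/4 (c = 25 - ¼ = 99/4 ≈ 24.750)
f = -30942 (f = -31840 + 898 = -30942)
t(z, E) = 0
(t(-208, c*(1 + 6)) + f)*(13974 - 33794) = (0 - 30942)*(13974 - 33794) = -30942*(-19820) = 613270440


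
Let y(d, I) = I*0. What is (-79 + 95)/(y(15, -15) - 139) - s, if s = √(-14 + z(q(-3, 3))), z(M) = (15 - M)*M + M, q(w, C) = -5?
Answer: -16/139 - I*√119 ≈ -0.11511 - 10.909*I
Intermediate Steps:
y(d, I) = 0
z(M) = M + M*(15 - M) (z(M) = M*(15 - M) + M = M + M*(15 - M))
s = I*√119 (s = √(-14 - 5*(16 - 1*(-5))) = √(-14 - 5*(16 + 5)) = √(-14 - 5*21) = √(-14 - 105) = √(-119) = I*√119 ≈ 10.909*I)
(-79 + 95)/(y(15, -15) - 139) - s = (-79 + 95)/(0 - 139) - I*√119 = 16/(-139) - I*√119 = 16*(-1/139) - I*√119 = -16/139 - I*√119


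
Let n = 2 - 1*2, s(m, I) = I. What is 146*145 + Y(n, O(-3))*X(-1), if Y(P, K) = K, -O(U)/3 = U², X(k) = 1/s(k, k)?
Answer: 21197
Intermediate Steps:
n = 0 (n = 2 - 2 = 0)
X(k) = 1/k
O(U) = -3*U²
146*145 + Y(n, O(-3))*X(-1) = 146*145 - 3*(-3)²/(-1) = 21170 - 3*9*(-1) = 21170 - 27*(-1) = 21170 + 27 = 21197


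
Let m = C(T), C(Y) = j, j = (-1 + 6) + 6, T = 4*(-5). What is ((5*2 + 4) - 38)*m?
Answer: -264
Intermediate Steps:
T = -20
j = 11 (j = 5 + 6 = 11)
C(Y) = 11
m = 11
((5*2 + 4) - 38)*m = ((5*2 + 4) - 38)*11 = ((10 + 4) - 38)*11 = (14 - 38)*11 = -24*11 = -264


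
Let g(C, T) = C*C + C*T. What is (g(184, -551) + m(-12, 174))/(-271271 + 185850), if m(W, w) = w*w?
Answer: 37252/85421 ≈ 0.43610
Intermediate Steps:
m(W, w) = w**2
g(C, T) = C**2 + C*T
(g(184, -551) + m(-12, 174))/(-271271 + 185850) = (184*(184 - 551) + 174**2)/(-271271 + 185850) = (184*(-367) + 30276)/(-85421) = (-67528 + 30276)*(-1/85421) = -37252*(-1/85421) = 37252/85421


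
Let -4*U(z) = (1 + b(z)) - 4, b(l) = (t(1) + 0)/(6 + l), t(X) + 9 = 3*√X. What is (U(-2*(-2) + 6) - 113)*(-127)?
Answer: 455803/32 ≈ 14244.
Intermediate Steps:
t(X) = -9 + 3*√X
b(l) = -6/(6 + l) (b(l) = ((-9 + 3*√1) + 0)/(6 + l) = ((-9 + 3*1) + 0)/(6 + l) = ((-9 + 3) + 0)/(6 + l) = (-6 + 0)/(6 + l) = -6/(6 + l))
U(z) = ¾ + 3/(2*(6 + z)) (U(z) = -((1 - 6/(6 + z)) - 4)/4 = -(-3 - 6/(6 + z))/4 = ¾ + 3/(2*(6 + z)))
(U(-2*(-2) + 6) - 113)*(-127) = (3*(8 + (-2*(-2) + 6))/(4*(6 + (-2*(-2) + 6))) - 113)*(-127) = (3*(8 + (4 + 6))/(4*(6 + (4 + 6))) - 113)*(-127) = (3*(8 + 10)/(4*(6 + 10)) - 113)*(-127) = ((¾)*18/16 - 113)*(-127) = ((¾)*(1/16)*18 - 113)*(-127) = (27/32 - 113)*(-127) = -3589/32*(-127) = 455803/32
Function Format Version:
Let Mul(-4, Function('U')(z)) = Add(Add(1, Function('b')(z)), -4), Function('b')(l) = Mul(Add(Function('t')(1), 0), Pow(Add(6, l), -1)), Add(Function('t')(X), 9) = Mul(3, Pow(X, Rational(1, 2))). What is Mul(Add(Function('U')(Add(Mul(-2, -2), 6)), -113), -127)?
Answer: Rational(455803, 32) ≈ 14244.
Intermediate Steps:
Function('t')(X) = Add(-9, Mul(3, Pow(X, Rational(1, 2))))
Function('b')(l) = Mul(-6, Pow(Add(6, l), -1)) (Function('b')(l) = Mul(Add(Add(-9, Mul(3, Pow(1, Rational(1, 2)))), 0), Pow(Add(6, l), -1)) = Mul(Add(Add(-9, Mul(3, 1)), 0), Pow(Add(6, l), -1)) = Mul(Add(Add(-9, 3), 0), Pow(Add(6, l), -1)) = Mul(Add(-6, 0), Pow(Add(6, l), -1)) = Mul(-6, Pow(Add(6, l), -1)))
Function('U')(z) = Add(Rational(3, 4), Mul(Rational(3, 2), Pow(Add(6, z), -1))) (Function('U')(z) = Mul(Rational(-1, 4), Add(Add(1, Mul(-6, Pow(Add(6, z), -1))), -4)) = Mul(Rational(-1, 4), Add(-3, Mul(-6, Pow(Add(6, z), -1)))) = Add(Rational(3, 4), Mul(Rational(3, 2), Pow(Add(6, z), -1))))
Mul(Add(Function('U')(Add(Mul(-2, -2), 6)), -113), -127) = Mul(Add(Mul(Rational(3, 4), Pow(Add(6, Add(Mul(-2, -2), 6)), -1), Add(8, Add(Mul(-2, -2), 6))), -113), -127) = Mul(Add(Mul(Rational(3, 4), Pow(Add(6, Add(4, 6)), -1), Add(8, Add(4, 6))), -113), -127) = Mul(Add(Mul(Rational(3, 4), Pow(Add(6, 10), -1), Add(8, 10)), -113), -127) = Mul(Add(Mul(Rational(3, 4), Pow(16, -1), 18), -113), -127) = Mul(Add(Mul(Rational(3, 4), Rational(1, 16), 18), -113), -127) = Mul(Add(Rational(27, 32), -113), -127) = Mul(Rational(-3589, 32), -127) = Rational(455803, 32)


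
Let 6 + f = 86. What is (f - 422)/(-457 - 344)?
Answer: 38/89 ≈ 0.42697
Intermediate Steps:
f = 80 (f = -6 + 86 = 80)
(f - 422)/(-457 - 344) = (80 - 422)/(-457 - 344) = -342/(-801) = -342*(-1/801) = 38/89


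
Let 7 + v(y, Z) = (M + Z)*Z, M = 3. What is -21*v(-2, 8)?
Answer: -1701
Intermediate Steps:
v(y, Z) = -7 + Z*(3 + Z) (v(y, Z) = -7 + (3 + Z)*Z = -7 + Z*(3 + Z))
-21*v(-2, 8) = -21*(-7 + 8² + 3*8) = -21*(-7 + 64 + 24) = -21*81 = -1701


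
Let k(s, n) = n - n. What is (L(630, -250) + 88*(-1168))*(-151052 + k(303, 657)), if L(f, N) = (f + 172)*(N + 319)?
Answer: 7166813192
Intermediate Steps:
L(f, N) = (172 + f)*(319 + N)
k(s, n) = 0
(L(630, -250) + 88*(-1168))*(-151052 + k(303, 657)) = ((54868 + 172*(-250) + 319*630 - 250*630) + 88*(-1168))*(-151052 + 0) = ((54868 - 43000 + 200970 - 157500) - 102784)*(-151052) = (55338 - 102784)*(-151052) = -47446*(-151052) = 7166813192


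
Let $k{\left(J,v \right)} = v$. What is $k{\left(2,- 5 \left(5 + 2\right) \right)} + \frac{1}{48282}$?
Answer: $- \frac{1689869}{48282} \approx -35.0$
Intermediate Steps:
$k{\left(2,- 5 \left(5 + 2\right) \right)} + \frac{1}{48282} = - 5 \left(5 + 2\right) + \frac{1}{48282} = \left(-5\right) 7 + \frac{1}{48282} = -35 + \frac{1}{48282} = - \frac{1689869}{48282}$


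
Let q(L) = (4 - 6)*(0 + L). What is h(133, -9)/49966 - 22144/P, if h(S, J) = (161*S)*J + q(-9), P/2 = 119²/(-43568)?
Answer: 491839079653/14440174 ≈ 34060.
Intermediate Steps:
q(L) = -2*L
P = -2023/3112 (P = 2*(119²/(-43568)) = 2*(14161*(-1/43568)) = 2*(-2023/6224) = -2023/3112 ≈ -0.65006)
h(S, J) = 18 + 161*J*S (h(S, J) = (161*S)*J - 2*(-9) = 161*J*S + 18 = 18 + 161*J*S)
h(133, -9)/49966 - 22144/P = (18 + 161*(-9)*133)/49966 - 22144/(-2023/3112) = (18 - 192717)*(1/49966) - 22144*(-3112/2023) = -192699*1/49966 + 68912128/2023 = -192699/49966 + 68912128/2023 = 491839079653/14440174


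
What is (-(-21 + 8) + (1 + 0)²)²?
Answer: 196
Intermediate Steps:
(-(-21 + 8) + (1 + 0)²)² = (-1*(-13) + 1²)² = (13 + 1)² = 14² = 196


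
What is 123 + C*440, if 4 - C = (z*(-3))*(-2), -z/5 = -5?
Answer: -64117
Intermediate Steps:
z = 25 (z = -5*(-5) = 25)
C = -146 (C = 4 - 25*(-3)*(-2) = 4 - (-75)*(-2) = 4 - 1*150 = 4 - 150 = -146)
123 + C*440 = 123 - 146*440 = 123 - 64240 = -64117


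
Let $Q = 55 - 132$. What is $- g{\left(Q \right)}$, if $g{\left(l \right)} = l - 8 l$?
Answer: $-539$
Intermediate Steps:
$Q = -77$ ($Q = 55 - 132 = -77$)
$g{\left(l \right)} = - 7 l$
$- g{\left(Q \right)} = - \left(-7\right) \left(-77\right) = \left(-1\right) 539 = -539$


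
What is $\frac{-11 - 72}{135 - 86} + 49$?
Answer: $\frac{2318}{49} \approx 47.306$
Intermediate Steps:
$\frac{-11 - 72}{135 - 86} + 49 = \frac{-11 - 72}{49} + 49 = \frac{1}{49} \left(-83\right) + 49 = - \frac{83}{49} + 49 = \frac{2318}{49}$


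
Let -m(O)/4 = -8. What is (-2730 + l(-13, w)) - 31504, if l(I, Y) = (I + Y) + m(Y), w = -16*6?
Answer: -34311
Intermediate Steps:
w = -96
m(O) = 32 (m(O) = -4*(-8) = 32)
l(I, Y) = 32 + I + Y (l(I, Y) = (I + Y) + 32 = 32 + I + Y)
(-2730 + l(-13, w)) - 31504 = (-2730 + (32 - 13 - 96)) - 31504 = (-2730 - 77) - 31504 = -2807 - 31504 = -34311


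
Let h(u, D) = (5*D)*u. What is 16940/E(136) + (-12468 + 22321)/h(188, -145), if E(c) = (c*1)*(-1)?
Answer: -288782751/2317100 ≈ -124.63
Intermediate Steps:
h(u, D) = 5*D*u
E(c) = -c (E(c) = c*(-1) = -c)
16940/E(136) + (-12468 + 22321)/h(188, -145) = 16940/((-1*136)) + (-12468 + 22321)/((5*(-145)*188)) = 16940/(-136) + 9853/(-136300) = 16940*(-1/136) + 9853*(-1/136300) = -4235/34 - 9853/136300 = -288782751/2317100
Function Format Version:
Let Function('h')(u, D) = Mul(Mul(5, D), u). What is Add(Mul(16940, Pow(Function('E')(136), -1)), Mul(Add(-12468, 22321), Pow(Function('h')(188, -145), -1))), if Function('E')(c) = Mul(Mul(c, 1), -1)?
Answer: Rational(-288782751, 2317100) ≈ -124.63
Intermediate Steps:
Function('h')(u, D) = Mul(5, D, u)
Function('E')(c) = Mul(-1, c) (Function('E')(c) = Mul(c, -1) = Mul(-1, c))
Add(Mul(16940, Pow(Function('E')(136), -1)), Mul(Add(-12468, 22321), Pow(Function('h')(188, -145), -1))) = Add(Mul(16940, Pow(Mul(-1, 136), -1)), Mul(Add(-12468, 22321), Pow(Mul(5, -145, 188), -1))) = Add(Mul(16940, Pow(-136, -1)), Mul(9853, Pow(-136300, -1))) = Add(Mul(16940, Rational(-1, 136)), Mul(9853, Rational(-1, 136300))) = Add(Rational(-4235, 34), Rational(-9853, 136300)) = Rational(-288782751, 2317100)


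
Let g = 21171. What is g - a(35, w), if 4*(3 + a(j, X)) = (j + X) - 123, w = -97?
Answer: 84881/4 ≈ 21220.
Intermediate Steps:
a(j, X) = -135/4 + X/4 + j/4 (a(j, X) = -3 + ((j + X) - 123)/4 = -3 + ((X + j) - 123)/4 = -3 + (-123 + X + j)/4 = -3 + (-123/4 + X/4 + j/4) = -135/4 + X/4 + j/4)
g - a(35, w) = 21171 - (-135/4 + (1/4)*(-97) + (1/4)*35) = 21171 - (-135/4 - 97/4 + 35/4) = 21171 - 1*(-197/4) = 21171 + 197/4 = 84881/4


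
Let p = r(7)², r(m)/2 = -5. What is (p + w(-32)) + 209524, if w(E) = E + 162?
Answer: 209754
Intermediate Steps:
r(m) = -10 (r(m) = 2*(-5) = -10)
w(E) = 162 + E
p = 100 (p = (-10)² = 100)
(p + w(-32)) + 209524 = (100 + (162 - 32)) + 209524 = (100 + 130) + 209524 = 230 + 209524 = 209754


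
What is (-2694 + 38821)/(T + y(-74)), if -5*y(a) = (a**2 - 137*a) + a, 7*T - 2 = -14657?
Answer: -252889/36411 ≈ -6.9454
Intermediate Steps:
T = -14655/7 (T = 2/7 + (1/7)*(-14657) = 2/7 - 14657/7 = -14655/7 ≈ -2093.6)
y(a) = -a**2/5 + 136*a/5 (y(a) = -((a**2 - 137*a) + a)/5 = -(a**2 - 136*a)/5 = -a**2/5 + 136*a/5)
(-2694 + 38821)/(T + y(-74)) = (-2694 + 38821)/(-14655/7 + (1/5)*(-74)*(136 - 1*(-74))) = 36127/(-14655/7 + (1/5)*(-74)*(136 + 74)) = 36127/(-14655/7 + (1/5)*(-74)*210) = 36127/(-14655/7 - 3108) = 36127/(-36411/7) = 36127*(-7/36411) = -252889/36411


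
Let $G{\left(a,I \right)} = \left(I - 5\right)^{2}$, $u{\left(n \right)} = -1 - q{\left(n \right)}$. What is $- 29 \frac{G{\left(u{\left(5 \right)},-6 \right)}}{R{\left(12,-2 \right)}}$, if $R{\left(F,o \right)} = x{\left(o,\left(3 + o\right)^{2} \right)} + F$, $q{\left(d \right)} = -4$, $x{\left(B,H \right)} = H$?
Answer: $- \frac{3509}{13} \approx -269.92$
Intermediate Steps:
$u{\left(n \right)} = 3$ ($u{\left(n \right)} = -1 - -4 = -1 + 4 = 3$)
$G{\left(a,I \right)} = \left(-5 + I\right)^{2}$
$R{\left(F,o \right)} = F + \left(3 + o\right)^{2}$ ($R{\left(F,o \right)} = \left(3 + o\right)^{2} + F = F + \left(3 + o\right)^{2}$)
$- 29 \frac{G{\left(u{\left(5 \right)},-6 \right)}}{R{\left(12,-2 \right)}} = - 29 \frac{\left(-5 - 6\right)^{2}}{12 + \left(3 - 2\right)^{2}} = - 29 \frac{\left(-11\right)^{2}}{12 + 1^{2}} = - 29 \frac{121}{12 + 1} = - 29 \cdot \frac{121}{13} = - 29 \cdot 121 \cdot \frac{1}{13} = \left(-29\right) \frac{121}{13} = - \frac{3509}{13}$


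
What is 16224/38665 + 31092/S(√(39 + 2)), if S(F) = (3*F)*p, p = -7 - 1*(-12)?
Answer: 16224/38665 + 10364*√41/205 ≈ 324.14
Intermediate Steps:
p = 5 (p = -7 + 12 = 5)
S(F) = 15*F (S(F) = (3*F)*5 = 15*F)
16224/38665 + 31092/S(√(39 + 2)) = 16224/38665 + 31092/((15*√(39 + 2))) = 16224*(1/38665) + 31092/((15*√41)) = 16224/38665 + 31092*(√41/615) = 16224/38665 + 10364*√41/205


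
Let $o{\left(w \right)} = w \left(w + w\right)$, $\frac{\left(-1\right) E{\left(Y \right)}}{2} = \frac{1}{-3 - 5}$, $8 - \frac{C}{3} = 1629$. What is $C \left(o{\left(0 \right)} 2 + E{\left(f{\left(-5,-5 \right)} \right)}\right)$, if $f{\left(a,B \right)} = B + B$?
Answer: $- \frac{4863}{4} \approx -1215.8$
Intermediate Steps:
$f{\left(a,B \right)} = 2 B$
$C = -4863$ ($C = 24 - 4887 = -4863$)
$E{\left(Y \right)} = \frac{1}{4}$ ($E{\left(Y \right)} = - \frac{2}{-3 - 5} = - \frac{2}{-8} = \left(-2\right) \left(- \frac{1}{8}\right) = \frac{1}{4}$)
$o{\left(w \right)} = 2 w^{2}$ ($o{\left(w \right)} = w 2 w = 2 w^{2}$)
$C \left(o{\left(0 \right)} 2 + E{\left(f{\left(-5,-5 \right)} \right)}\right) = - 4863 \left(2 \cdot 0^{2} \cdot 2 + \frac{1}{4}\right) = - 4863 \left(2 \cdot 0 \cdot 2 + \frac{1}{4}\right) = - 4863 \left(0 \cdot 2 + \frac{1}{4}\right) = - 4863 \left(0 + \frac{1}{4}\right) = \left(-4863\right) \frac{1}{4} = - \frac{4863}{4}$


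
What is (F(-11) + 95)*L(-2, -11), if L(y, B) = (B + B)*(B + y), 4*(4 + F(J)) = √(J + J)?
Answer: 26026 + 143*I*√22/2 ≈ 26026.0 + 335.36*I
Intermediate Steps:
F(J) = -4 + √2*√J/4 (F(J) = -4 + √(J + J)/4 = -4 + √(2*J)/4 = -4 + (√2*√J)/4 = -4 + √2*√J/4)
L(y, B) = 2*B*(B + y) (L(y, B) = (2*B)*(B + y) = 2*B*(B + y))
(F(-11) + 95)*L(-2, -11) = ((-4 + √2*√(-11)/4) + 95)*(2*(-11)*(-11 - 2)) = ((-4 + √2*(I*√11)/4) + 95)*(2*(-11)*(-13)) = ((-4 + I*√22/4) + 95)*286 = (91 + I*√22/4)*286 = 26026 + 143*I*√22/2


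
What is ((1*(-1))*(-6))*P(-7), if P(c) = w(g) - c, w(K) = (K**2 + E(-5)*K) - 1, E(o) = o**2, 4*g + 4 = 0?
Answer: -108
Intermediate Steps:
g = -1 (g = -1 + (1/4)*0 = -1 + 0 = -1)
w(K) = -1 + K**2 + 25*K (w(K) = (K**2 + (-5)**2*K) - 1 = (K**2 + 25*K) - 1 = -1 + K**2 + 25*K)
P(c) = -25 - c (P(c) = (-1 + (-1)**2 + 25*(-1)) - c = (-1 + 1 - 25) - c = -25 - c)
((1*(-1))*(-6))*P(-7) = ((1*(-1))*(-6))*(-25 - 1*(-7)) = (-1*(-6))*(-25 + 7) = 6*(-18) = -108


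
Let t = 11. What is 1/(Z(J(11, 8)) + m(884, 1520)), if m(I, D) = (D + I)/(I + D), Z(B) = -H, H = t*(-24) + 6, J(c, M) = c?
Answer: 1/259 ≈ 0.0038610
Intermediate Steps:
H = -258 (H = 11*(-24) + 6 = -264 + 6 = -258)
Z(B) = 258 (Z(B) = -1*(-258) = 258)
m(I, D) = 1 (m(I, D) = (D + I)/(D + I) = 1)
1/(Z(J(11, 8)) + m(884, 1520)) = 1/(258 + 1) = 1/259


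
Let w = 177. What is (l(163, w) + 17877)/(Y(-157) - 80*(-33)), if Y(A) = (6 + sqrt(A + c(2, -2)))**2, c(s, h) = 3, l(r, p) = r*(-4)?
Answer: 4344145/638266 - 10335*I*sqrt(154)/319133 ≈ 6.8062 - 0.40188*I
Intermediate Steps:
l(r, p) = -4*r
Y(A) = (6 + sqrt(3 + A))**2 (Y(A) = (6 + sqrt(A + 3))**2 = (6 + sqrt(3 + A))**2)
(l(163, w) + 17877)/(Y(-157) - 80*(-33)) = (-4*163 + 17877)/((6 + sqrt(3 - 157))**2 - 80*(-33)) = (-652 + 17877)/((6 + sqrt(-154))**2 + 2640) = 17225/((6 + I*sqrt(154))**2 + 2640) = 17225/(2640 + (6 + I*sqrt(154))**2)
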